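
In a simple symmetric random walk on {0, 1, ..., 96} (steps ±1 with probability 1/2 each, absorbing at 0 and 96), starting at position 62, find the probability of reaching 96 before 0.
P(hit 96 before 0) = 62/96 = 31/48

Let u_k = P(hit 96 before 0 | start at k). Then u_0 = 0, u_96 = 1, and u_k = u_{k-1}/2 + u_{k+1}/2 for 1 ≤ k ≤ 95. This harmonic recurrence is solved by u_k = k/96, giving u_62 = 62/96 = 31/48.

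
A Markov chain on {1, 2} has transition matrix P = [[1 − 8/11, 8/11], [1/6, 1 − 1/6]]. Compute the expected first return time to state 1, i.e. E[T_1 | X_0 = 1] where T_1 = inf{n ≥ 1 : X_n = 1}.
E[T_1 | X_0 = 1] = 1/π_1 = 59/11

For an irreducible recurrent Markov chain with stationary distribution π, E[T_i | X_0 = i] = 1/π_i (Kac's formula). Here π_1 = (1/6)/(8/11 + 1/6) = (1/6)/(59/66) = 11/59, so E[T_1 | X_0 = 1] = 1/π_1 = (8/11 + 1/6)/(1/6) = (59/66)/(1/6) = 59/11.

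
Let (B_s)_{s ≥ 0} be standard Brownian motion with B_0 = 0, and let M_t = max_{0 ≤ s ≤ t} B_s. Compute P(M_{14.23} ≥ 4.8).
P(M_{14.23} ≥ 4.8) = 2·P(B_{14.23} ≥ 4.8) = 2(1 − Φ(4.8/√14.23)) ≈ 0.2032

By the reflection principle for Brownian motion, P(M_t ≥ a) = 2 · P(B_t ≥ a) for a ≥ 0. Since B_t ~ N(0, t), P(B_t ≥ 4.8) = 1 − Φ(4.8/√t) = 1 − Φ(4.8/√14.23) = 1 − Φ(1.2724). So
  P(M_{14.23} ≥ 4.8) = 2(1 − Φ(1.2724)) ≈ 0.2032.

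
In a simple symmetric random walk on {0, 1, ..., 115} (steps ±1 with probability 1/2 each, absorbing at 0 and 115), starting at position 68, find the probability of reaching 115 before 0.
P(hit 115 before 0) = 68/115

Let u_k = P(hit 115 before 0 | start at k). Then u_0 = 0, u_115 = 1, and u_k = u_{k-1}/2 + u_{k+1}/2 for 1 ≤ k ≤ 114. This harmonic recurrence is solved by u_k = k/115, giving u_68 = 68/115.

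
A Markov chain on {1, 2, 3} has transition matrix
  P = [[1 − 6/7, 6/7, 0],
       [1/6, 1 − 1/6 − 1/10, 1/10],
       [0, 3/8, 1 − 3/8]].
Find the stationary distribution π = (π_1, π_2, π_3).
π = (35/263, 180/263, 48/263)

This is a birth-death chain on three states, which satisfies detailed balance: π_1 · P_{12} = π_2 · P_{21} and π_2 · P_{23} = π_3 · P_{32}.
From π_1 · 6/7 = π_2 · 1/6: π_2/π_1 = (6/7)/(1/6) = 36/7.
From π_2 · 1/10 = π_3 · 3/8: π_3/π_2 = (1/10)/(3/8) = 4/15.
Take π_1 proportional to 1; then unnormalized π = (1, 36/7, 48/35). Normalize by dividing by the sum 263/35:
  π = (35/263, 180/263, 48/263).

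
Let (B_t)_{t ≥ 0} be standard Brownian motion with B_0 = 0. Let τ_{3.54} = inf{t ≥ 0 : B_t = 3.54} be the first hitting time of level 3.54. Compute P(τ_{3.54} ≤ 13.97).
P(τ_{3.54} ≤ 13.97) = 2(1 − Φ(3.54/√13.97)) = 2(1 − Φ(0.9471)) ≈ 0.3436

By the reflection principle for standard BM, P(τ_b ≤ t) = 2 · P(B_t ≥ b). Since B_t ~ N(0, t), P(B_t ≥ 3.54) = 1 − Φ(3.54/√t) = 1 − Φ(3.54/√13.97) = 1 − Φ(0.9471) ≈ 0.17179. Doubling: P(τ_{3.54} ≤ 13.97) ≈ 2 · 0.17179 = 0.34358 ≈ 0.3436.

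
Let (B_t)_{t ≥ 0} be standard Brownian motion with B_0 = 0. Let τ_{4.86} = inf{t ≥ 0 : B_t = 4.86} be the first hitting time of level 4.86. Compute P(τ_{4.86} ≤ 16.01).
P(τ_{4.86} ≤ 16.01) = 2(1 − Φ(4.86/√16.01)) = 2(1 − Φ(1.2146)) ≈ 0.2245

By the reflection principle for standard BM, P(τ_b ≤ t) = 2 · P(B_t ≥ b). Since B_t ~ N(0, t), P(B_t ≥ 4.86) = 1 − Φ(4.86/√t) = 1 − Φ(4.86/√16.01) = 1 − Φ(1.2146) ≈ 0.11226. Doubling: P(τ_{4.86} ≤ 16.01) ≈ 2 · 0.11226 = 0.22452 ≈ 0.2245.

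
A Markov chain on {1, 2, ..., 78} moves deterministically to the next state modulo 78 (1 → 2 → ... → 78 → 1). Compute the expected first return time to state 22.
E[T_22 | X_0 = 22] = 78

The chain cycles deterministically, so starting at state 22 it returns in exactly 78 steps. Equivalently, the stationary distribution is uniform π_j = 1/78 for every state j, so by Kac's formula E[T_22] = 1/π_22 = 78.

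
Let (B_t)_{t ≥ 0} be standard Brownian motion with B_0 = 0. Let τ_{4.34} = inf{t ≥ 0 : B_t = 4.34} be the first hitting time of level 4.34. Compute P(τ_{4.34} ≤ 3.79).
P(τ_{4.34} ≤ 3.79) = 2(1 − Φ(4.34/√3.79)) = 2(1 − Φ(2.2293)) ≈ 0.0258

By the reflection principle for standard BM, P(τ_b ≤ t) = 2 · P(B_t ≥ b). Since B_t ~ N(0, t), P(B_t ≥ 4.34) = 1 − Φ(4.34/√t) = 1 − Φ(4.34/√3.79) = 1 − Φ(2.2293) ≈ 0.01290. Doubling: P(τ_{4.34} ≤ 3.79) ≈ 2 · 0.01290 = 0.02580 ≈ 0.0258.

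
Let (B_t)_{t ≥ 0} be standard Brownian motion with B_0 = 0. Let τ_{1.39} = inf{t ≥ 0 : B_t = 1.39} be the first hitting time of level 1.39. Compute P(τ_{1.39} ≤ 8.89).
P(τ_{1.39} ≤ 8.89) = 2(1 − Φ(1.39/√8.89)) = 2(1 − Φ(0.4662)) ≈ 0.6411

By the reflection principle for standard BM, P(τ_b ≤ t) = 2 · P(B_t ≥ b). Since B_t ~ N(0, t), P(B_t ≥ 1.39) = 1 − Φ(1.39/√t) = 1 − Φ(1.39/√8.89) = 1 − Φ(0.4662) ≈ 0.32054. Doubling: P(τ_{1.39} ≤ 8.89) ≈ 2 · 0.32054 = 0.64108 ≈ 0.6411.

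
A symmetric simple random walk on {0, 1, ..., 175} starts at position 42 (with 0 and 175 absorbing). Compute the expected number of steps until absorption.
E[τ | X_0 = 42] = 5586

Let v_k = E[τ | X_0 = k]. Boundary: v_0 = v_175 = 0. Recurrence: v_k = 1 + (v_{k-1} + v_{k+1})/2 for 1 ≤ k ≤ 174. The particular solution to v_k − (v_{k-1} + v_{k+1})/2 = 1 is v_k = −k^2. Adding homogeneous solution A + B k and matching boundaries gives v_k = k (175 − k). Substituting k = 42: v_42 = 42 · 133 = 5586.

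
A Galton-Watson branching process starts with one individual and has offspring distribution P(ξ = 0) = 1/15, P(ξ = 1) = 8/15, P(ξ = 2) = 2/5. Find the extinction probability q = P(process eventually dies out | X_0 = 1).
q = 1/6

The pgf is f(s) = 1/15 + 8/15·s + 2/5·s². The extinction probability q is the smallest fixed point of f in [0, 1]. Setting s = f(s):
  2/5·s² + (8/15 − 1)·s + 1/15 = 0
  2/5·s² − (1/15 + 2/5)·s + 1/15 = 0
which factors as (s − 1)·(2/5·s − 1/15) = 0, giving roots s = 1 and s = (1/15)/(2/5) = 1/6.
Mean offspring μ = 8/15 + 2·2/5 = 4/3 > 1 (supercritical), so q < 1. The extinction probability is the smaller root: q = (1/15)/(2/5) = 1/6.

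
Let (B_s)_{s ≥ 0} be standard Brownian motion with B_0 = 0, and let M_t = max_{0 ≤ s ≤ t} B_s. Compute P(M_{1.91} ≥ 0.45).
P(M_{1.91} ≥ 0.45) = 2·P(B_{1.91} ≥ 0.45) = 2(1 − Φ(0.45/√1.91)) ≈ 0.7447

By the reflection principle for Brownian motion, P(M_t ≥ a) = 2 · P(B_t ≥ a) for a ≥ 0. Since B_t ~ N(0, t), P(B_t ≥ 0.45) = 1 − Φ(0.45/√t) = 1 − Φ(0.45/√1.91) = 1 − Φ(0.3256). So
  P(M_{1.91} ≥ 0.45) = 2(1 − Φ(0.3256)) ≈ 0.7447.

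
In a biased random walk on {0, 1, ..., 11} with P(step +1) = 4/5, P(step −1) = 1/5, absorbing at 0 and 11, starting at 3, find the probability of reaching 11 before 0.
P(hit 11 before 0) = (1 − (1/4)^3) / (1 − (1/4)^11) = 1376256/1398101

Let u_k denote P(reach 11 before 0 | start at k). Boundary: u_0 = 0, u_11 = 1. Recurrence: u_k = 4/5·u_{k+1} + 1/5·u_{k-1} for 1 ≤ k ≤ 10. Try u_k = A + B·r^k with r = q/p = (1/5)/(4/5) = 1/4. Substitution satisfies the recurrence; boundary conditions give:
  u_k = (1 − r^k) / (1 − r^N) = (1 − (1/4)^3) / (1 − (1/4)^11) = 1376256/1398101.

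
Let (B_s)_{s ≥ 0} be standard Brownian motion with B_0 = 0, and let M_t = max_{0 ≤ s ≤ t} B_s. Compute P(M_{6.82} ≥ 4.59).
P(M_{6.82} ≥ 4.59) = 2·P(B_{6.82} ≥ 4.59) = 2(1 − Φ(4.59/√6.82)) ≈ 0.0788

By the reflection principle for Brownian motion, P(M_t ≥ a) = 2 · P(B_t ≥ a) for a ≥ 0. Since B_t ~ N(0, t), P(B_t ≥ 4.59) = 1 − Φ(4.59/√t) = 1 − Φ(4.59/√6.82) = 1 − Φ(1.7576). So
  P(M_{6.82} ≥ 4.59) = 2(1 − Φ(1.7576)) ≈ 0.0788.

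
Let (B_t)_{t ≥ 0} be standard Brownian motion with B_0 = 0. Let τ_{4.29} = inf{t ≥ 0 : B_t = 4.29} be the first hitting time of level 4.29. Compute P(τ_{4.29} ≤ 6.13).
P(τ_{4.29} ≤ 6.13) = 2(1 − Φ(4.29/√6.13)) = 2(1 − Φ(1.7327)) ≈ 0.0831

By the reflection principle for standard BM, P(τ_b ≤ t) = 2 · P(B_t ≥ b). Since B_t ~ N(0, t), P(B_t ≥ 4.29) = 1 − Φ(4.29/√t) = 1 − Φ(4.29/√6.13) = 1 − Φ(1.7327) ≈ 0.04157. Doubling: P(τ_{4.29} ≤ 6.13) ≈ 2 · 0.04157 = 0.08314 ≈ 0.0831.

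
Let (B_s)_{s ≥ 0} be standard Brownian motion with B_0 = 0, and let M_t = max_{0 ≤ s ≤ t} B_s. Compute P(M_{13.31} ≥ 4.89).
P(M_{13.31} ≥ 4.89) = 2·P(B_{13.31} ≥ 4.89) = 2(1 − Φ(4.89/√13.31)) ≈ 0.1801

By the reflection principle for Brownian motion, P(M_t ≥ a) = 2 · P(B_t ≥ a) for a ≥ 0. Since B_t ~ N(0, t), P(B_t ≥ 4.89) = 1 − Φ(4.89/√t) = 1 − Φ(4.89/√13.31) = 1 − Φ(1.3404). So
  P(M_{13.31} ≥ 4.89) = 2(1 − Φ(1.3404)) ≈ 0.1801.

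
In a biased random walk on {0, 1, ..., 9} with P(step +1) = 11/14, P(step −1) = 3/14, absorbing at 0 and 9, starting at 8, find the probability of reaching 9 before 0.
P(hit 9 before 0) = (1 − (3/11)^8) / (1 − (3/11)^9) = 294734440/294741001

Let u_k denote P(reach 9 before 0 | start at k). Boundary: u_0 = 0, u_9 = 1. Recurrence: u_k = 11/14·u_{k+1} + 3/14·u_{k-1} for 1 ≤ k ≤ 8. Try u_k = A + B·r^k with r = q/p = (3/14)/(11/14) = 3/11. Substitution satisfies the recurrence; boundary conditions give:
  u_k = (1 − r^k) / (1 − r^N) = (1 − (3/11)^8) / (1 − (3/11)^9) = 294734440/294741001.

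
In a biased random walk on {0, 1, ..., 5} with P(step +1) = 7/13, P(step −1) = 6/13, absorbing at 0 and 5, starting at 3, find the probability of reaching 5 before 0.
P(hit 5 before 0) = (1 − (6/7)^3) / (1 − (6/7)^5) = 6223/9031

Let u_k denote P(reach 5 before 0 | start at k). Boundary: u_0 = 0, u_5 = 1. Recurrence: u_k = 7/13·u_{k+1} + 6/13·u_{k-1} for 1 ≤ k ≤ 4. Try u_k = A + B·r^k with r = q/p = (6/13)/(7/13) = 6/7. Substitution satisfies the recurrence; boundary conditions give:
  u_k = (1 − r^k) / (1 − r^N) = (1 − (6/7)^3) / (1 − (6/7)^5) = 6223/9031.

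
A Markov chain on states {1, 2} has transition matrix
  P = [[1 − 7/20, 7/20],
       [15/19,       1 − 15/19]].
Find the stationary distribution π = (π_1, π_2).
π_1 = 300/433, π_2 = 133/433

Solve πP = π with π_1 + π_2 = 1. From πP = π: π_1 · (1 − 7/20) + π_2 · 15/19 = π_1 ⇒ π_2 · 15/19 = π_1 · 7/20 ⇒ π_2/π_1 = (7/20)/(15/19) = 133/300. Together with π_1 + π_2 = 1:
  π_1 = (15/19)/(7/20 + 15/19) = (15/19)/(433/380) = 300/433,
  π_2 = (7/20)/(7/20 + 15/19) = (7/20)/(433/380) = 133/433.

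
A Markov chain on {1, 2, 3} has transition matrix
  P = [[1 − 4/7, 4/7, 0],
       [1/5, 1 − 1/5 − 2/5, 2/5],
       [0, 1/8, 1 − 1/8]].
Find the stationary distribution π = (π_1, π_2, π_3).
π = (1/13, 20/91, 64/91)

This is a birth-death chain on three states, which satisfies detailed balance: π_1 · P_{12} = π_2 · P_{21} and π_2 · P_{23} = π_3 · P_{32}.
From π_1 · 4/7 = π_2 · 1/5: π_2/π_1 = (4/7)/(1/5) = 20/7.
From π_2 · 2/5 = π_3 · 1/8: π_3/π_2 = (2/5)/(1/8) = 16/5.
Take π_1 proportional to 1; then unnormalized π = (1, 20/7, 64/7). Normalize by dividing by the sum 13:
  π = (1/13, 20/91, 64/91).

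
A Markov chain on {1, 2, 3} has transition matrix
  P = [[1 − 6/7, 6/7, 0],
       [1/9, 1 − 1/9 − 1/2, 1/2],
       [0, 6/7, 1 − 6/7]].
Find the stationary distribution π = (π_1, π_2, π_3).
π = (14/185, 108/185, 63/185)

This is a birth-death chain on three states, which satisfies detailed balance: π_1 · P_{12} = π_2 · P_{21} and π_2 · P_{23} = π_3 · P_{32}.
From π_1 · 6/7 = π_2 · 1/9: π_2/π_1 = (6/7)/(1/9) = 54/7.
From π_2 · 1/2 = π_3 · 6/7: π_3/π_2 = (1/2)/(6/7) = 7/12.
Take π_1 proportional to 1; then unnormalized π = (1, 54/7, 9/2). Normalize by dividing by the sum 185/14:
  π = (14/185, 108/185, 63/185).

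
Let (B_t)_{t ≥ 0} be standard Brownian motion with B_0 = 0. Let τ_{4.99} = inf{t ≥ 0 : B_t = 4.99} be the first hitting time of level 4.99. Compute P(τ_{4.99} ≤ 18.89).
P(τ_{4.99} ≤ 18.89) = 2(1 − Φ(4.99/√18.89)) = 2(1 − Φ(1.1481)) ≈ 0.2509

By the reflection principle for standard BM, P(τ_b ≤ t) = 2 · P(B_t ≥ b). Since B_t ~ N(0, t), P(B_t ≥ 4.99) = 1 − Φ(4.99/√t) = 1 − Φ(4.99/√18.89) = 1 − Φ(1.1481) ≈ 0.12546. Doubling: P(τ_{4.99} ≤ 18.89) ≈ 2 · 0.12546 = 0.25092 ≈ 0.2509.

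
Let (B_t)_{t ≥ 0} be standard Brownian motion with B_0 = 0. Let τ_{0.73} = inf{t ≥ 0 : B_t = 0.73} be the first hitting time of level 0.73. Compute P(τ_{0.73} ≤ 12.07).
P(τ_{0.73} ≤ 12.07) = 2(1 − Φ(0.73/√12.07)) = 2(1 − Φ(0.2101)) ≈ 0.8336

By the reflection principle for standard BM, P(τ_b ≤ t) = 2 · P(B_t ≥ b). Since B_t ~ N(0, t), P(B_t ≥ 0.73) = 1 − Φ(0.73/√t) = 1 − Φ(0.73/√12.07) = 1 − Φ(0.2101) ≈ 0.41679. Doubling: P(τ_{0.73} ≤ 12.07) ≈ 2 · 0.41679 = 0.83358 ≈ 0.8336.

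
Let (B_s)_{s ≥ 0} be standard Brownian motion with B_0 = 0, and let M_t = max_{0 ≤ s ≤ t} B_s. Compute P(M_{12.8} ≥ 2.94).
P(M_{12.8} ≥ 2.94) = 2·P(B_{12.8} ≥ 2.94) = 2(1 − Φ(2.94/√12.8)) ≈ 0.4112

By the reflection principle for Brownian motion, P(M_t ≥ a) = 2 · P(B_t ≥ a) for a ≥ 0. Since B_t ~ N(0, t), P(B_t ≥ 2.94) = 1 − Φ(2.94/√t) = 1 − Φ(2.94/√12.8) = 1 − Φ(0.8218). So
  P(M_{12.8} ≥ 2.94) = 2(1 − Φ(0.8218)) ≈ 0.4112.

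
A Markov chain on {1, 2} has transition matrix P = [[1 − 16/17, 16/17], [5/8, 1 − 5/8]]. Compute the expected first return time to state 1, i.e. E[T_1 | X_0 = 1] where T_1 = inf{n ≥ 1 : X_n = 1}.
E[T_1 | X_0 = 1] = 1/π_1 = 213/85

For an irreducible recurrent Markov chain with stationary distribution π, E[T_i | X_0 = i] = 1/π_i (Kac's formula). Here π_1 = (5/8)/(16/17 + 5/8) = (5/8)/(213/136) = 85/213, so E[T_1 | X_0 = 1] = 1/π_1 = (16/17 + 5/8)/(5/8) = (213/136)/(5/8) = 213/85.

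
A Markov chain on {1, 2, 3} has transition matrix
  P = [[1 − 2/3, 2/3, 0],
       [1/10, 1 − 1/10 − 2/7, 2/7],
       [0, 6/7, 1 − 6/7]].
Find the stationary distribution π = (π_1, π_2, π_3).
π = (9/89, 60/89, 20/89)

This is a birth-death chain on three states, which satisfies detailed balance: π_1 · P_{12} = π_2 · P_{21} and π_2 · P_{23} = π_3 · P_{32}.
From π_1 · 2/3 = π_2 · 1/10: π_2/π_1 = (2/3)/(1/10) = 20/3.
From π_2 · 2/7 = π_3 · 6/7: π_3/π_2 = (2/7)/(6/7) = 1/3.
Take π_1 proportional to 1; then unnormalized π = (1, 20/3, 20/9). Normalize by dividing by the sum 89/9:
  π = (9/89, 60/89, 20/89).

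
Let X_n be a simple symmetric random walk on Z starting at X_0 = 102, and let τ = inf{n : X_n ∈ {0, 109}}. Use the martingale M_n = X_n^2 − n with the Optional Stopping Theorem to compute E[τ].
E[τ] = 714

M_n = X_n^2 − n is a martingale (since E[X_{n+1}^2 | F_n] = X_n^2 + 1). By OST (τ has finite mean in a bounded region), E[M_τ] = E[M_0] = X_0^2 − 0 = 102^2 = 10404. Also E[M_τ] = E[X_τ^2] − E[τ]. The walk exits at 0 or 109, with P(hit 109 first) = 102/109, so E[X_τ^2] = 109^2 · 102/109 + 0 = 11118. Thus E[τ] = E[X_τ^2] − E[M_τ] = 11118 − 10404 = 714 = 102(109 − 102) = 714.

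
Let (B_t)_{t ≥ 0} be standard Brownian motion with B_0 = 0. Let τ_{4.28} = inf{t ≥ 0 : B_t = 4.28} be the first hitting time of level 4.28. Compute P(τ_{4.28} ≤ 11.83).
P(τ_{4.28} ≤ 11.83) = 2(1 − Φ(4.28/√11.83)) = 2(1 − Φ(1.2444)) ≈ 0.2134

By the reflection principle for standard BM, P(τ_b ≤ t) = 2 · P(B_t ≥ b). Since B_t ~ N(0, t), P(B_t ≥ 4.28) = 1 − Φ(4.28/√t) = 1 − Φ(4.28/√11.83) = 1 − Φ(1.2444) ≈ 0.10668. Doubling: P(τ_{4.28} ≤ 11.83) ≈ 2 · 0.10668 = 0.21336 ≈ 0.2134.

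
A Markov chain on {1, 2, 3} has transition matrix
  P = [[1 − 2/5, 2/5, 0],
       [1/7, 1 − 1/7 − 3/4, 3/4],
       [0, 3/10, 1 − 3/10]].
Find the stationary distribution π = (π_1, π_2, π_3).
π = (5/54, 7/27, 35/54)

This is a birth-death chain on three states, which satisfies detailed balance: π_1 · P_{12} = π_2 · P_{21} and π_2 · P_{23} = π_3 · P_{32}.
From π_1 · 2/5 = π_2 · 1/7: π_2/π_1 = (2/5)/(1/7) = 14/5.
From π_2 · 3/4 = π_3 · 3/10: π_3/π_2 = (3/4)/(3/10) = 5/2.
Take π_1 proportional to 1; then unnormalized π = (1, 14/5, 7). Normalize by dividing by the sum 54/5:
  π = (5/54, 7/27, 35/54).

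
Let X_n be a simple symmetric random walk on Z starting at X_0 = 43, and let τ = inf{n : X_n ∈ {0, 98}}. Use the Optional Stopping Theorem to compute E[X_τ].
E[X_τ] = 43

X_n is a martingale and τ is a bounded-mean stopping time (indeed τ is finite a.s. with bounded expectation since the walk is in a bounded region). By the OST, E[X_τ] = E[X_0] = 43. Equivalently: E[X_τ] = 98 · P(hit 98 first) + 0 · P(hit 0 first) = 98 · (43/98) = 43.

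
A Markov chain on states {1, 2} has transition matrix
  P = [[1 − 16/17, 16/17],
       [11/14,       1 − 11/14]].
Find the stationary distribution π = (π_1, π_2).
π_1 = 187/411, π_2 = 224/411

Solve πP = π with π_1 + π_2 = 1. From πP = π: π_1 · (1 − 16/17) + π_2 · 11/14 = π_1 ⇒ π_2 · 11/14 = π_1 · 16/17 ⇒ π_2/π_1 = (16/17)/(11/14) = 224/187. Together with π_1 + π_2 = 1:
  π_1 = (11/14)/(16/17 + 11/14) = (11/14)/(411/238) = 187/411,
  π_2 = (16/17)/(16/17 + 11/14) = (16/17)/(411/238) = 224/411.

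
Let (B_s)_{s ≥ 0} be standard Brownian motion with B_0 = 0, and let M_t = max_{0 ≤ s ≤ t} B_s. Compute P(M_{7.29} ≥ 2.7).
P(M_{7.29} ≥ 2.7) = 2·P(B_{7.29} ≥ 2.7) = 2(1 − Φ(2.7/√7.29)) ≈ 0.3173

By the reflection principle for Brownian motion, P(M_t ≥ a) = 2 · P(B_t ≥ a) for a ≥ 0. Since B_t ~ N(0, t), P(B_t ≥ 2.7) = 1 − Φ(2.7/√t) = 1 − Φ(2.7/√7.29) = 1 − Φ(1.0000). So
  P(M_{7.29} ≥ 2.7) = 2(1 − Φ(1.0000)) ≈ 0.3173.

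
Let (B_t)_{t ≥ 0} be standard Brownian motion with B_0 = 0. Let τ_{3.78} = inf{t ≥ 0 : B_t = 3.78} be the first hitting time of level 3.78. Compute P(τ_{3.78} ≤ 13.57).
P(τ_{3.78} ≤ 13.57) = 2(1 − Φ(3.78/√13.57)) = 2(1 − Φ(1.0261)) ≈ 0.3048

By the reflection principle for standard BM, P(τ_b ≤ t) = 2 · P(B_t ≥ b). Since B_t ~ N(0, t), P(B_t ≥ 3.78) = 1 − Φ(3.78/√t) = 1 − Φ(3.78/√13.57) = 1 − Φ(1.0261) ≈ 0.15242. Doubling: P(τ_{3.78} ≤ 13.57) ≈ 2 · 0.15242 = 0.30484 ≈ 0.3048.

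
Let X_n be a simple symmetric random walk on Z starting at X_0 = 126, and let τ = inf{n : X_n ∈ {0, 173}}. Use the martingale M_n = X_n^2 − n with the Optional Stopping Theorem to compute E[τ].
E[τ] = 5922

M_n = X_n^2 − n is a martingale (since E[X_{n+1}^2 | F_n] = X_n^2 + 1). By OST (τ has finite mean in a bounded region), E[M_τ] = E[M_0] = X_0^2 − 0 = 126^2 = 15876. Also E[M_τ] = E[X_τ^2] − E[τ]. The walk exits at 0 or 173, with P(hit 173 first) = 126/173, so E[X_τ^2] = 173^2 · 126/173 + 0 = 21798. Thus E[τ] = E[X_τ^2] − E[M_τ] = 21798 − 15876 = 5922 = 126(173 − 126) = 5922.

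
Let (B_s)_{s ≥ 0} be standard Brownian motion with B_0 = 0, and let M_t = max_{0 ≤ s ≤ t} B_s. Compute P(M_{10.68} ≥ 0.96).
P(M_{10.68} ≥ 0.96) = 2·P(B_{10.68} ≥ 0.96) = 2(1 − Φ(0.96/√10.68)) ≈ 0.7689

By the reflection principle for Brownian motion, P(M_t ≥ a) = 2 · P(B_t ≥ a) for a ≥ 0. Since B_t ~ N(0, t), P(B_t ≥ 0.96) = 1 − Φ(0.96/√t) = 1 − Φ(0.96/√10.68) = 1 − Φ(0.2938). So
  P(M_{10.68} ≥ 0.96) = 2(1 − Φ(0.2938)) ≈ 0.7689.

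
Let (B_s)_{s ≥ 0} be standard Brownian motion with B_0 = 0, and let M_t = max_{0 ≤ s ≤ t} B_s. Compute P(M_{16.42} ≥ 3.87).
P(M_{16.42} ≥ 3.87) = 2·P(B_{16.42} ≥ 3.87) = 2(1 − Φ(3.87/√16.42)) ≈ 0.3396

By the reflection principle for Brownian motion, P(M_t ≥ a) = 2 · P(B_t ≥ a) for a ≥ 0. Since B_t ~ N(0, t), P(B_t ≥ 3.87) = 1 − Φ(3.87/√t) = 1 − Φ(3.87/√16.42) = 1 − Φ(0.9550). So
  P(M_{16.42} ≥ 3.87) = 2(1 − Φ(0.9550)) ≈ 0.3396.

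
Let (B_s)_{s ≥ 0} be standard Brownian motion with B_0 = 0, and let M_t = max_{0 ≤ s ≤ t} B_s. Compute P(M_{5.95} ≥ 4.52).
P(M_{5.95} ≥ 4.52) = 2·P(B_{5.95} ≥ 4.52) = 2(1 − Φ(4.52/√5.95)) ≈ 0.0639

By the reflection principle for Brownian motion, P(M_t ≥ a) = 2 · P(B_t ≥ a) for a ≥ 0. Since B_t ~ N(0, t), P(B_t ≥ 4.52) = 1 − Φ(4.52/√t) = 1 − Φ(4.52/√5.95) = 1 − Φ(1.8530). So
  P(M_{5.95} ≥ 4.52) = 2(1 − Φ(1.8530)) ≈ 0.0639.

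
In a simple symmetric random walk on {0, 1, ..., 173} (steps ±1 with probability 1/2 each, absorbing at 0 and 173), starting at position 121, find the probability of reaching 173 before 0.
P(hit 173 before 0) = 121/173

Let u_k = P(hit 173 before 0 | start at k). Then u_0 = 0, u_173 = 1, and u_k = u_{k-1}/2 + u_{k+1}/2 for 1 ≤ k ≤ 172. This harmonic recurrence is solved by u_k = k/173, giving u_121 = 121/173.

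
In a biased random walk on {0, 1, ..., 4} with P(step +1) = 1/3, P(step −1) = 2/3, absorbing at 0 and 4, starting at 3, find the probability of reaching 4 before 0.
P(hit 4 before 0) = (1 − (2)^3) / (1 − (2)^4) = 7/15

Let u_k denote P(reach 4 before 0 | start at k). Boundary: u_0 = 0, u_4 = 1. Recurrence: u_k = 1/3·u_{k+1} + 2/3·u_{k-1} for 1 ≤ k ≤ 3. Try u_k = A + B·r^k with r = q/p = (2/3)/(1/3) = 2. Substitution satisfies the recurrence; boundary conditions give:
  u_k = (1 − r^k) / (1 − r^N) = (1 − (2)^3) / (1 − (2)^4) = 7/15.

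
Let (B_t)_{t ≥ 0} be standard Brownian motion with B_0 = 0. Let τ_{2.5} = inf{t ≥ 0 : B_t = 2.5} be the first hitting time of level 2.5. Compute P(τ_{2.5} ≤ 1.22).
P(τ_{2.5} ≤ 1.22) = 2(1 − Φ(2.5/√1.22)) = 2(1 − Φ(2.2634)) ≈ 0.0236

By the reflection principle for standard BM, P(τ_b ≤ t) = 2 · P(B_t ≥ b). Since B_t ~ N(0, t), P(B_t ≥ 2.5) = 1 − Φ(2.5/√t) = 1 − Φ(2.5/√1.22) = 1 − Φ(2.2634) ≈ 0.01181. Doubling: P(τ_{2.5} ≤ 1.22) ≈ 2 · 0.01181 = 0.02362 ≈ 0.0236.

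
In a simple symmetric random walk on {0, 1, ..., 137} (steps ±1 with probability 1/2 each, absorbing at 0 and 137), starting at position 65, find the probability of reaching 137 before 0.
P(hit 137 before 0) = 65/137

Let u_k = P(hit 137 before 0 | start at k). Then u_0 = 0, u_137 = 1, and u_k = u_{k-1}/2 + u_{k+1}/2 for 1 ≤ k ≤ 136. This harmonic recurrence is solved by u_k = k/137, giving u_65 = 65/137.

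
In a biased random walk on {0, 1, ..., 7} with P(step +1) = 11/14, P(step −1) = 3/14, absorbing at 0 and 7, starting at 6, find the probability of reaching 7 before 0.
P(hit 7 before 0) = (1 − (3/11)^6) / (1 − (3/11)^7) = 2434894/2435623

Let u_k denote P(reach 7 before 0 | start at k). Boundary: u_0 = 0, u_7 = 1. Recurrence: u_k = 11/14·u_{k+1} + 3/14·u_{k-1} for 1 ≤ k ≤ 6. Try u_k = A + B·r^k with r = q/p = (3/14)/(11/14) = 3/11. Substitution satisfies the recurrence; boundary conditions give:
  u_k = (1 − r^k) / (1 − r^N) = (1 − (3/11)^6) / (1 − (3/11)^7) = 2434894/2435623.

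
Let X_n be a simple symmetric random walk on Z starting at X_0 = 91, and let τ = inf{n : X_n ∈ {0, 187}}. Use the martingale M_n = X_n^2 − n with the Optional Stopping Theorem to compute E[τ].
E[τ] = 8736

M_n = X_n^2 − n is a martingale (since E[X_{n+1}^2 | F_n] = X_n^2 + 1). By OST (τ has finite mean in a bounded region), E[M_τ] = E[M_0] = X_0^2 − 0 = 91^2 = 8281. Also E[M_τ] = E[X_τ^2] − E[τ]. The walk exits at 0 or 187, with P(hit 187 first) = 91/187, so E[X_τ^2] = 187^2 · 91/187 + 0 = 17017. Thus E[τ] = E[X_τ^2] − E[M_τ] = 17017 − 8281 = 8736 = 91(187 − 91) = 8736.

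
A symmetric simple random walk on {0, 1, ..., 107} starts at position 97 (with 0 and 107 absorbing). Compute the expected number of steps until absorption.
E[τ | X_0 = 97] = 970

Let v_k = E[τ | X_0 = k]. Boundary: v_0 = v_107 = 0. Recurrence: v_k = 1 + (v_{k-1} + v_{k+1})/2 for 1 ≤ k ≤ 106. The particular solution to v_k − (v_{k-1} + v_{k+1})/2 = 1 is v_k = −k^2. Adding homogeneous solution A + B k and matching boundaries gives v_k = k (107 − k). Substituting k = 97: v_97 = 97 · 10 = 970.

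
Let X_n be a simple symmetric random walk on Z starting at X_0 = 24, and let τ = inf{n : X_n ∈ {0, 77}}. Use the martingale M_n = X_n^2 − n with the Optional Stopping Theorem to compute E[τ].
E[τ] = 1272

M_n = X_n^2 − n is a martingale (since E[X_{n+1}^2 | F_n] = X_n^2 + 1). By OST (τ has finite mean in a bounded region), E[M_τ] = E[M_0] = X_0^2 − 0 = 24^2 = 576. Also E[M_τ] = E[X_τ^2] − E[τ]. The walk exits at 0 or 77, with P(hit 77 first) = 24/77, so E[X_τ^2] = 77^2 · 24/77 + 0 = 1848. Thus E[τ] = E[X_τ^2] − E[M_τ] = 1848 − 576 = 1272 = 24(77 − 24) = 1272.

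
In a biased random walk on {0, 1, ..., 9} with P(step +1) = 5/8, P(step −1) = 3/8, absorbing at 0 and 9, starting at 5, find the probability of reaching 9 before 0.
P(hit 9 before 0) = (1 − (3/5)^5) / (1 − (3/5)^9) = 900625/966721

Let u_k denote P(reach 9 before 0 | start at k). Boundary: u_0 = 0, u_9 = 1. Recurrence: u_k = 5/8·u_{k+1} + 3/8·u_{k-1} for 1 ≤ k ≤ 8. Try u_k = A + B·r^k with r = q/p = (3/8)/(5/8) = 3/5. Substitution satisfies the recurrence; boundary conditions give:
  u_k = (1 − r^k) / (1 − r^N) = (1 − (3/5)^5) / (1 − (3/5)^9) = 900625/966721.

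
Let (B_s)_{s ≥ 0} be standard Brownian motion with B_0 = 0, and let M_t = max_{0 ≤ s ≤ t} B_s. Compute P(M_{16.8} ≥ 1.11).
P(M_{16.8} ≥ 1.11) = 2·P(B_{16.8} ≥ 1.11) = 2(1 − Φ(1.11/√16.8)) ≈ 0.7865

By the reflection principle for Brownian motion, P(M_t ≥ a) = 2 · P(B_t ≥ a) for a ≥ 0. Since B_t ~ N(0, t), P(B_t ≥ 1.11) = 1 − Φ(1.11/√t) = 1 − Φ(1.11/√16.8) = 1 − Φ(0.2708). So
  P(M_{16.8} ≥ 1.11) = 2(1 − Φ(0.2708)) ≈ 0.7865.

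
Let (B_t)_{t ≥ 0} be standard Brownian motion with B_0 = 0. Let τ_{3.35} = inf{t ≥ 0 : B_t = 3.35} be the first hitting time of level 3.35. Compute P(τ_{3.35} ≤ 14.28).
P(τ_{3.35} ≤ 14.28) = 2(1 − Φ(3.35/√14.28)) = 2(1 − Φ(0.8865)) ≈ 0.3753

By the reflection principle for standard BM, P(τ_b ≤ t) = 2 · P(B_t ≥ b). Since B_t ~ N(0, t), P(B_t ≥ 3.35) = 1 − Φ(3.35/√t) = 1 − Φ(3.35/√14.28) = 1 − Φ(0.8865) ≈ 0.18767. Doubling: P(τ_{3.35} ≤ 14.28) ≈ 2 · 0.18767 = 0.37534 ≈ 0.3753.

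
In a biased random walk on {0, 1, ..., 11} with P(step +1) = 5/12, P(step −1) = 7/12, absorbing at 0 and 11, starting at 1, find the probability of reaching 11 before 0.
P(hit 11 before 0) = (1 − (7/5)^1) / (1 − (7/5)^11) = 9765625/964249309

Let u_k denote P(reach 11 before 0 | start at k). Boundary: u_0 = 0, u_11 = 1. Recurrence: u_k = 5/12·u_{k+1} + 7/12·u_{k-1} for 1 ≤ k ≤ 10. Try u_k = A + B·r^k with r = q/p = (7/12)/(5/12) = 7/5. Substitution satisfies the recurrence; boundary conditions give:
  u_k = (1 − r^k) / (1 − r^N) = (1 − (7/5)^1) / (1 − (7/5)^11) = 9765625/964249309.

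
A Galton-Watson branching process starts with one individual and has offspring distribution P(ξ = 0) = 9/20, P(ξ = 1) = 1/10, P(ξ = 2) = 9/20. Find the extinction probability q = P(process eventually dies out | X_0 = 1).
q = 1

Mean offspring μ = 0·9/20 + 1·1/10 + 2·9/20 = 1 ≤ 1. For μ ≤ 1 with offspring not concentrated at 1, the Galton-Watson process goes extinct almost surely, so q = 1.
(Algebraic check: The pgf is f(s) = 9/20 + 1/10·s + 9/20·s². The extinction probability q is the smallest fixed point of f in [0, 1]. Setting s = f(s):
  9/20·s² + (1/10 − 1)·s + 9/20 = 0
  9/20·s² − (9/20 + 9/20)·s + 9/20 = 0
which factors as (s − 1)·(9/20·s − 9/20) = 0, giving roots s = 1 and s = (9/20)/(9/20) = 1. Since 1 ≥ 1, the smallest root in [0, 1] is s = 1.)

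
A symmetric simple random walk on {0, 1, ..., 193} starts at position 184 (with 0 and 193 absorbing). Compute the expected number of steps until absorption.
E[τ | X_0 = 184] = 1656

Let v_k = E[τ | X_0 = k]. Boundary: v_0 = v_193 = 0. Recurrence: v_k = 1 + (v_{k-1} + v_{k+1})/2 for 1 ≤ k ≤ 192. The particular solution to v_k − (v_{k-1} + v_{k+1})/2 = 1 is v_k = −k^2. Adding homogeneous solution A + B k and matching boundaries gives v_k = k (193 − k). Substituting k = 184: v_184 = 184 · 9 = 1656.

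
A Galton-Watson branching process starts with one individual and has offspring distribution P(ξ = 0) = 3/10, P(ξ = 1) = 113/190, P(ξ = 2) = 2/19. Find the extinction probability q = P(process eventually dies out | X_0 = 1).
q = 1

Mean offspring μ = 0·3/10 + 1·113/190 + 2·2/19 = 153/190 ≤ 1. For μ ≤ 1 with offspring not concentrated at 1, the Galton-Watson process goes extinct almost surely, so q = 1.
(Algebraic check: The pgf is f(s) = 3/10 + 113/190·s + 2/19·s². The extinction probability q is the smallest fixed point of f in [0, 1]. Setting s = f(s):
  2/19·s² + (113/190 − 1)·s + 3/10 = 0
  2/19·s² − (3/10 + 2/19)·s + 3/10 = 0
which factors as (s − 1)·(2/19·s − 3/10) = 0, giving roots s = 1 and s = (3/10)/(2/19) = 57/20. Since 57/20 ≥ 1, the smallest root in [0, 1] is s = 1.)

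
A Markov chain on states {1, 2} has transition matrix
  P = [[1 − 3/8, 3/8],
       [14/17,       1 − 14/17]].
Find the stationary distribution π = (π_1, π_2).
π_1 = 112/163, π_2 = 51/163

Solve πP = π with π_1 + π_2 = 1. From πP = π: π_1 · (1 − 3/8) + π_2 · 14/17 = π_1 ⇒ π_2 · 14/17 = π_1 · 3/8 ⇒ π_2/π_1 = (3/8)/(14/17) = 51/112. Together with π_1 + π_2 = 1:
  π_1 = (14/17)/(3/8 + 14/17) = (14/17)/(163/136) = 112/163,
  π_2 = (3/8)/(3/8 + 14/17) = (3/8)/(163/136) = 51/163.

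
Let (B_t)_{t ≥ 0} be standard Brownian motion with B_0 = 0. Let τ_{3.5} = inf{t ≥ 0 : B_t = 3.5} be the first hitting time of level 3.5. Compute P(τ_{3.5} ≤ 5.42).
P(τ_{3.5} ≤ 5.42) = 2(1 − Φ(3.5/√5.42)) = 2(1 − Φ(1.5034)) ≈ 0.1327

By the reflection principle for standard BM, P(τ_b ≤ t) = 2 · P(B_t ≥ b). Since B_t ~ N(0, t), P(B_t ≥ 3.5) = 1 − Φ(3.5/√t) = 1 − Φ(3.5/√5.42) = 1 − Φ(1.5034) ≈ 0.06637. Doubling: P(τ_{3.5} ≤ 5.42) ≈ 2 · 0.06637 = 0.13274 ≈ 0.1327.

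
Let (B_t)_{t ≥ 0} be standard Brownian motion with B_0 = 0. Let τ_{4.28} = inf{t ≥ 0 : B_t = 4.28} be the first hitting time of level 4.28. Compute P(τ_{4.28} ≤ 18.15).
P(τ_{4.28} ≤ 18.15) = 2(1 − Φ(4.28/√18.15)) = 2(1 − Φ(1.0046)) ≈ 0.3151

By the reflection principle for standard BM, P(τ_b ≤ t) = 2 · P(B_t ≥ b). Since B_t ~ N(0, t), P(B_t ≥ 4.28) = 1 − Φ(4.28/√t) = 1 − Φ(4.28/√18.15) = 1 − Φ(1.0046) ≈ 0.15754. Doubling: P(τ_{4.28} ≤ 18.15) ≈ 2 · 0.15754 = 0.31508 ≈ 0.3151.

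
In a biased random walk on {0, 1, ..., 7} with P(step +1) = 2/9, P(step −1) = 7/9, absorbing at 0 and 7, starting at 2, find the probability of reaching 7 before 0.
P(hit 7 before 0) = (1 − (7/2)^2) / (1 − (7/2)^7) = 288/164683

Let u_k denote P(reach 7 before 0 | start at k). Boundary: u_0 = 0, u_7 = 1. Recurrence: u_k = 2/9·u_{k+1} + 7/9·u_{k-1} for 1 ≤ k ≤ 6. Try u_k = A + B·r^k with r = q/p = (7/9)/(2/9) = 7/2. Substitution satisfies the recurrence; boundary conditions give:
  u_k = (1 − r^k) / (1 − r^N) = (1 − (7/2)^2) / (1 − (7/2)^7) = 288/164683.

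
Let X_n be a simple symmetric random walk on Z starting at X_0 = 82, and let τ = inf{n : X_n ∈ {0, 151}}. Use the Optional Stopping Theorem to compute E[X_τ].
E[X_τ] = 82

X_n is a martingale and τ is a bounded-mean stopping time (indeed τ is finite a.s. with bounded expectation since the walk is in a bounded region). By the OST, E[X_τ] = E[X_0] = 82. Equivalently: E[X_τ] = 151 · P(hit 151 first) + 0 · P(hit 0 first) = 151 · (82/151) = 82.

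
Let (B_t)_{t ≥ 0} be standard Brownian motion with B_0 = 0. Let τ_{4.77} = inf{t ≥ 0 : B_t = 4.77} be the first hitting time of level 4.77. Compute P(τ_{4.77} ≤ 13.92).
P(τ_{4.77} ≤ 13.92) = 2(1 − Φ(4.77/√13.92)) = 2(1 − Φ(1.2785)) ≈ 0.2011

By the reflection principle for standard BM, P(τ_b ≤ t) = 2 · P(B_t ≥ b). Since B_t ~ N(0, t), P(B_t ≥ 4.77) = 1 − Φ(4.77/√t) = 1 − Φ(4.77/√13.92) = 1 − Φ(1.2785) ≈ 0.10054. Doubling: P(τ_{4.77} ≤ 13.92) ≈ 2 · 0.10054 = 0.20108 ≈ 0.2011.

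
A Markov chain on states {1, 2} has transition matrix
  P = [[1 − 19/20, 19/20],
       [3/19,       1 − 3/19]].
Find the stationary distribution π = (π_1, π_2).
π_1 = 60/421, π_2 = 361/421

Solve πP = π with π_1 + π_2 = 1. From πP = π: π_1 · (1 − 19/20) + π_2 · 3/19 = π_1 ⇒ π_2 · 3/19 = π_1 · 19/20 ⇒ π_2/π_1 = (19/20)/(3/19) = 361/60. Together with π_1 + π_2 = 1:
  π_1 = (3/19)/(19/20 + 3/19) = (3/19)/(421/380) = 60/421,
  π_2 = (19/20)/(19/20 + 3/19) = (19/20)/(421/380) = 361/421.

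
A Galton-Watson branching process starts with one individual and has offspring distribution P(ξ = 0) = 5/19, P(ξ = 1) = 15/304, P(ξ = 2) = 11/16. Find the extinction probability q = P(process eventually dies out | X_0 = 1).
q = 80/209

The pgf is f(s) = 5/19 + 15/304·s + 11/16·s². The extinction probability q is the smallest fixed point of f in [0, 1]. Setting s = f(s):
  11/16·s² + (15/304 − 1)·s + 5/19 = 0
  11/16·s² − (5/19 + 11/16)·s + 5/19 = 0
which factors as (s − 1)·(11/16·s − 5/19) = 0, giving roots s = 1 and s = (5/19)/(11/16) = 80/209.
Mean offspring μ = 15/304 + 2·11/16 = 433/304 > 1 (supercritical), so q < 1. The extinction probability is the smaller root: q = (5/19)/(11/16) = 80/209.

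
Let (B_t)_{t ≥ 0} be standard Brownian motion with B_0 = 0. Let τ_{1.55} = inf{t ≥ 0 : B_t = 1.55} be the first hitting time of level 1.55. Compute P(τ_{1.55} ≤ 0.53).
P(τ_{1.55} ≤ 0.53) = 2(1 − Φ(1.55/√0.53)) = 2(1 − Φ(2.1291)) ≈ 0.0332

By the reflection principle for standard BM, P(τ_b ≤ t) = 2 · P(B_t ≥ b). Since B_t ~ N(0, t), P(B_t ≥ 1.55) = 1 − Φ(1.55/√t) = 1 − Φ(1.55/√0.53) = 1 − Φ(2.1291) ≈ 0.01662. Doubling: P(τ_{1.55} ≤ 0.53) ≈ 2 · 0.01662 = 0.03324 ≈ 0.0332.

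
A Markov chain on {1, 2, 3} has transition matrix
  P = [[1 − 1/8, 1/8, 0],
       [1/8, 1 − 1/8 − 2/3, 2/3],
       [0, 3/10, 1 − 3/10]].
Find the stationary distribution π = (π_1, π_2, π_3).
π = (9/38, 9/38, 10/19)

This is a birth-death chain on three states, which satisfies detailed balance: π_1 · P_{12} = π_2 · P_{21} and π_2 · P_{23} = π_3 · P_{32}.
From π_1 · 1/8 = π_2 · 1/8: π_2/π_1 = (1/8)/(1/8) = 1.
From π_2 · 2/3 = π_3 · 3/10: π_3/π_2 = (2/3)/(3/10) = 20/9.
Take π_1 proportional to 1; then unnormalized π = (1, 1, 20/9). Normalize by dividing by the sum 38/9:
  π = (9/38, 9/38, 10/19).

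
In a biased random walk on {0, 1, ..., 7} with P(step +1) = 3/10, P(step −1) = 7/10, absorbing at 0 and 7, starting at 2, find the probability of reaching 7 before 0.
P(hit 7 before 0) = (1 − (7/3)^2) / (1 − (7/3)^7) = 2430/205339

Let u_k denote P(reach 7 before 0 | start at k). Boundary: u_0 = 0, u_7 = 1. Recurrence: u_k = 3/10·u_{k+1} + 7/10·u_{k-1} for 1 ≤ k ≤ 6. Try u_k = A + B·r^k with r = q/p = (7/10)/(3/10) = 7/3. Substitution satisfies the recurrence; boundary conditions give:
  u_k = (1 − r^k) / (1 − r^N) = (1 − (7/3)^2) / (1 − (7/3)^7) = 2430/205339.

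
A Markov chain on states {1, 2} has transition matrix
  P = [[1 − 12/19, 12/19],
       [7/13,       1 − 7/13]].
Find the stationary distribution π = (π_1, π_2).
π_1 = 133/289, π_2 = 156/289

Solve πP = π with π_1 + π_2 = 1. From πP = π: π_1 · (1 − 12/19) + π_2 · 7/13 = π_1 ⇒ π_2 · 7/13 = π_1 · 12/19 ⇒ π_2/π_1 = (12/19)/(7/13) = 156/133. Together with π_1 + π_2 = 1:
  π_1 = (7/13)/(12/19 + 7/13) = (7/13)/(289/247) = 133/289,
  π_2 = (12/19)/(12/19 + 7/13) = (12/19)/(289/247) = 156/289.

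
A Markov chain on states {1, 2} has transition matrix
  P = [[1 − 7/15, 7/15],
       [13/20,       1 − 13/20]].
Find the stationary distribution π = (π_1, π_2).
π_1 = 39/67, π_2 = 28/67

Solve πP = π with π_1 + π_2 = 1. From πP = π: π_1 · (1 − 7/15) + π_2 · 13/20 = π_1 ⇒ π_2 · 13/20 = π_1 · 7/15 ⇒ π_2/π_1 = (7/15)/(13/20) = 28/39. Together with π_1 + π_2 = 1:
  π_1 = (13/20)/(7/15 + 13/20) = (13/20)/(67/60) = 39/67,
  π_2 = (7/15)/(7/15 + 13/20) = (7/15)/(67/60) = 28/67.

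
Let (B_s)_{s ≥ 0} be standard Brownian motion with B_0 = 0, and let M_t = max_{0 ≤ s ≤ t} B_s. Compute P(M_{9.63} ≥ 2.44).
P(M_{9.63} ≥ 2.44) = 2·P(B_{9.63} ≥ 2.44) = 2(1 − Φ(2.44/√9.63)) ≈ 0.4317

By the reflection principle for Brownian motion, P(M_t ≥ a) = 2 · P(B_t ≥ a) for a ≥ 0. Since B_t ~ N(0, t), P(B_t ≥ 2.44) = 1 − Φ(2.44/√t) = 1 − Φ(2.44/√9.63) = 1 − Φ(0.7863). So
  P(M_{9.63} ≥ 2.44) = 2(1 − Φ(0.7863)) ≈ 0.4317.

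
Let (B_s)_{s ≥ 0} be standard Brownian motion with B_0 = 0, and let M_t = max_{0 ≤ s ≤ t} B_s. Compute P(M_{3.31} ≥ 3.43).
P(M_{3.31} ≥ 3.43) = 2·P(B_{3.31} ≥ 3.43) = 2(1 − Φ(3.43/√3.31)) ≈ 0.0594

By the reflection principle for Brownian motion, P(M_t ≥ a) = 2 · P(B_t ≥ a) for a ≥ 0. Since B_t ~ N(0, t), P(B_t ≥ 3.43) = 1 − Φ(3.43/√t) = 1 − Φ(3.43/√3.31) = 1 − Φ(1.8853). So
  P(M_{3.31} ≥ 3.43) = 2(1 − Φ(1.8853)) ≈ 0.0594.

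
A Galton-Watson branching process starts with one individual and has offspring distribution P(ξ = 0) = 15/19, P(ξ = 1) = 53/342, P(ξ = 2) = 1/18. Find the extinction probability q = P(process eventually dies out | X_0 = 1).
q = 1

Mean offspring μ = 0·15/19 + 1·53/342 + 2·1/18 = 91/342 ≤ 1. For μ ≤ 1 with offspring not concentrated at 1, the Galton-Watson process goes extinct almost surely, so q = 1.
(Algebraic check: The pgf is f(s) = 15/19 + 53/342·s + 1/18·s². The extinction probability q is the smallest fixed point of f in [0, 1]. Setting s = f(s):
  1/18·s² + (53/342 − 1)·s + 15/19 = 0
  1/18·s² − (15/19 + 1/18)·s + 15/19 = 0
which factors as (s − 1)·(1/18·s − 15/19) = 0, giving roots s = 1 and s = (15/19)/(1/18) = 270/19. Since 270/19 ≥ 1, the smallest root in [0, 1] is s = 1.)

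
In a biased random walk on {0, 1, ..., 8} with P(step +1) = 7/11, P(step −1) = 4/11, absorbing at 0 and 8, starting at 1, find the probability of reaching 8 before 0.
P(hit 8 before 0) = (1 − (4/7)^1) / (1 − (4/7)^8) = 823543/1899755

Let u_k denote P(reach 8 before 0 | start at k). Boundary: u_0 = 0, u_8 = 1. Recurrence: u_k = 7/11·u_{k+1} + 4/11·u_{k-1} for 1 ≤ k ≤ 7. Try u_k = A + B·r^k with r = q/p = (4/11)/(7/11) = 4/7. Substitution satisfies the recurrence; boundary conditions give:
  u_k = (1 − r^k) / (1 − r^N) = (1 − (4/7)^1) / (1 − (4/7)^8) = 823543/1899755.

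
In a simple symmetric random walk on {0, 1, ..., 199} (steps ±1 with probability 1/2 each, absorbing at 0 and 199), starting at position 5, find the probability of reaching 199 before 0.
P(hit 199 before 0) = 5/199

Let u_k = P(hit 199 before 0 | start at k). Then u_0 = 0, u_199 = 1, and u_k = u_{k-1}/2 + u_{k+1}/2 for 1 ≤ k ≤ 198. This harmonic recurrence is solved by u_k = k/199, giving u_5 = 5/199.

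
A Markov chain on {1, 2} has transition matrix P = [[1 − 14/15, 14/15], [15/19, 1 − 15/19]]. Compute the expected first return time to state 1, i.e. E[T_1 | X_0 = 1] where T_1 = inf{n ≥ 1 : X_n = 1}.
E[T_1 | X_0 = 1] = 1/π_1 = 491/225

For an irreducible recurrent Markov chain with stationary distribution π, E[T_i | X_0 = i] = 1/π_i (Kac's formula). Here π_1 = (15/19)/(14/15 + 15/19) = (15/19)/(491/285) = 225/491, so E[T_1 | X_0 = 1] = 1/π_1 = (14/15 + 15/19)/(15/19) = (491/285)/(15/19) = 491/225.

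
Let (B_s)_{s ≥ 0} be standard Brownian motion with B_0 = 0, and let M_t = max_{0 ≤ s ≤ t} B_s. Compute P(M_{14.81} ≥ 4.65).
P(M_{14.81} ≥ 4.65) = 2·P(B_{14.81} ≥ 4.65) = 2(1 − Φ(4.65/√14.81)) ≈ 0.2269

By the reflection principle for Brownian motion, P(M_t ≥ a) = 2 · P(B_t ≥ a) for a ≥ 0. Since B_t ~ N(0, t), P(B_t ≥ 4.65) = 1 − Φ(4.65/√t) = 1 − Φ(4.65/√14.81) = 1 − Φ(1.2083). So
  P(M_{14.81} ≥ 4.65) = 2(1 − Φ(1.2083)) ≈ 0.2269.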